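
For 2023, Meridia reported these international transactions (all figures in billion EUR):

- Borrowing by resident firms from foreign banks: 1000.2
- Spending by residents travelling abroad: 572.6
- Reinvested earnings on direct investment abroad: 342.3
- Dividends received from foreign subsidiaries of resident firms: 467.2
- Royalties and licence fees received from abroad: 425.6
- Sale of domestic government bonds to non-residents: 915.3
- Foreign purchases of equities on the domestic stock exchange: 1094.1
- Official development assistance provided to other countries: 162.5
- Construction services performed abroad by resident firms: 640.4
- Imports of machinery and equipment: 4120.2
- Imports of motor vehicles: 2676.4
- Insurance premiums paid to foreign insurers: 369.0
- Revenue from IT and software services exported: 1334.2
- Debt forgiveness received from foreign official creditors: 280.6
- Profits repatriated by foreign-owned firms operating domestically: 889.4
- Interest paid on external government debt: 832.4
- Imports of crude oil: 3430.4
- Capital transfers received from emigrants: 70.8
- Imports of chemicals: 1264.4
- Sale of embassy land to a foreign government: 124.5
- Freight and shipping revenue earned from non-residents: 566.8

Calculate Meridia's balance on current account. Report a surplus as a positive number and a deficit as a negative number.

-10540.8

Goods: -1264.4 - 2676.4 - 4120.2 - 3430.4 = -11491.4
Services: 566.8 - 572.6 + 640.4 + 425.6 - 369.0 + 1334.2 = 2025.4
Primary income: -889.4 + 467.2 - 832.4 + 342.3 = -912.3
Secondary income: -162.5
Current account = (-11491.4) + 2025.4 + (-912.3) + (-162.5) = -10540.8
(Excluded from the current account — financial account: borrowing by resident firms from foreign banks 1000.2, sale of domestic government bonds to non-residents 915.3, foreign purchases of equities on the domestic stock exchange 1094.1; capital account: debt forgiveness received from foreign official creditors 280.6, capital transfers received from emigrants 70.8, sale of embassy land to a foreign government 124.5.)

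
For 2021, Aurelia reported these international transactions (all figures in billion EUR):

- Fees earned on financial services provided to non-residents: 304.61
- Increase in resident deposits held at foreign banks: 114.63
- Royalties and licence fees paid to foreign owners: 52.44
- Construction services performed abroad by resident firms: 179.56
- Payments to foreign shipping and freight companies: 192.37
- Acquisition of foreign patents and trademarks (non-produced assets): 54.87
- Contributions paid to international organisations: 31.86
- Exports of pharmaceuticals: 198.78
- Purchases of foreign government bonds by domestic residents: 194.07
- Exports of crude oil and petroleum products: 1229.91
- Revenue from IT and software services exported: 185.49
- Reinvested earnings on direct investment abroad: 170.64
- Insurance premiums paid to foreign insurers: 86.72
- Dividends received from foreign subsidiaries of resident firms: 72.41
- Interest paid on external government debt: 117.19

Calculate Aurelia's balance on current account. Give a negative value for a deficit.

Goods: 198.78 + 1229.91 = 1428.69
Services: -192.37 + 179.56 + 304.61 - 52.44 - 86.72 + 185.49 = 338.13
Primary income: 170.64 + 72.41 - 117.19 = 125.86
Secondary income: -31.86
Current account = 1428.69 + 338.13 + 125.86 + (-31.86) = 1860.82
(Excluded from the current account — financial account: increase in resident deposits held at foreign banks 114.63, purchases of foreign government bonds by domestic residents 194.07; capital account: acquisition of foreign patents and trademarks (non-produced assets) 54.87.)

1860.82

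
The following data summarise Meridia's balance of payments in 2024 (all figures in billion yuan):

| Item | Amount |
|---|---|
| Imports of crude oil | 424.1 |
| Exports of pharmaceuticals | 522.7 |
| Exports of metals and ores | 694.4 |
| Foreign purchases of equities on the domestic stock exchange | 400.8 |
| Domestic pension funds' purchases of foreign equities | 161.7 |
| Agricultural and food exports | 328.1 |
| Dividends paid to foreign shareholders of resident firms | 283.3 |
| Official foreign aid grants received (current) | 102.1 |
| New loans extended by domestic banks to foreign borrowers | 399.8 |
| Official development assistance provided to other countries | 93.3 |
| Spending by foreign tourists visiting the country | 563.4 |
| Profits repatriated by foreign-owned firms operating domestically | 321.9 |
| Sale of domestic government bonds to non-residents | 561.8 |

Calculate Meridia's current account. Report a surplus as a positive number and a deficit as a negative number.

Goods: 694.4 + 328.1 - 424.1 + 522.7 = 1121.1
Services: 563.4
Primary income: -321.9 - 283.3 = -605.2
Secondary income: -93.3 + 102.1 = 8.8
Current account = 1121.1 + 563.4 + (-605.2) + 8.8 = 1088.1
(Excluded from the current account — financial account: foreign purchases of equities on the domestic stock exchange 400.8, domestic pension funds' purchases of foreign equities 161.7, new loans extended by domestic banks to foreign borrowers 399.8, sale of domestic government bonds to non-residents 561.8.)

1088.1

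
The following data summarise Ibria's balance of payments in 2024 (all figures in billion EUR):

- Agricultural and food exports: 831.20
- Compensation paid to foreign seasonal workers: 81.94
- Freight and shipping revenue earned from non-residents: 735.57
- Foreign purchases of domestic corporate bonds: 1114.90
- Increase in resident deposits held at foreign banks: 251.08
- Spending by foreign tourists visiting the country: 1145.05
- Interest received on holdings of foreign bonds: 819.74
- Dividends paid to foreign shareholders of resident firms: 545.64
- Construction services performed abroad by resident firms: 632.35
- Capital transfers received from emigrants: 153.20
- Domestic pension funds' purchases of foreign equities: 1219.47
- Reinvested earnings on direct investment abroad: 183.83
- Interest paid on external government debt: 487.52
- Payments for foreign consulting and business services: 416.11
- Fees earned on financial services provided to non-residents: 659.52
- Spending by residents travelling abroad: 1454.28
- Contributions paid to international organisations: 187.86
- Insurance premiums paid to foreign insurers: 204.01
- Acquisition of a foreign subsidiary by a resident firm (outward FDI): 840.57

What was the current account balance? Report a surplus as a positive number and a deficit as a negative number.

1629.90

Goods: 831.20
Services: -416.11 + 659.52 + 632.35 + 735.57 - 204.01 + 1145.05 - 1454.28 = 1098.09
Primary income: 183.83 - 487.52 - 545.64 + 819.74 - 81.94 = -111.53
Secondary income: -187.86
Current account = 831.20 + 1098.09 + (-111.53) + (-187.86) = 1629.90
(Excluded from the current account — financial account: foreign purchases of domestic corporate bonds 1114.90, increase in resident deposits held at foreign banks 251.08, domestic pension funds' purchases of foreign equities 1219.47, acquisition of a foreign subsidiary by a resident firm (outward FDI) 840.57; capital account: capital transfers received from emigrants 153.20.)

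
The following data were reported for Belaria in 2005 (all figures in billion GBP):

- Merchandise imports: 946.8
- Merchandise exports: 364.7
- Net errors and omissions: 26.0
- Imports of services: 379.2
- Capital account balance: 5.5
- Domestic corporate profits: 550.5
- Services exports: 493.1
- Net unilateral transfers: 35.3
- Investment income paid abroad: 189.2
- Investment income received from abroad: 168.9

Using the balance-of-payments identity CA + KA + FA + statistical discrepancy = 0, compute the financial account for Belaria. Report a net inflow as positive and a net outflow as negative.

421.7

Goods balance = 364.7 - 946.8 = -582.1
Services balance = 493.1 - 379.2 = 113.9
Trade balance (goods + services) = -582.1 + 113.9 = -468.2
Net primary income = 168.9 - 189.2 = -20.3
Net secondary income = 35.3
Current account = -468.2 + (-20.3) + 35.3 = -453.2
Financial account = -(-453.2 + 5.5 + 26.0) = 421.7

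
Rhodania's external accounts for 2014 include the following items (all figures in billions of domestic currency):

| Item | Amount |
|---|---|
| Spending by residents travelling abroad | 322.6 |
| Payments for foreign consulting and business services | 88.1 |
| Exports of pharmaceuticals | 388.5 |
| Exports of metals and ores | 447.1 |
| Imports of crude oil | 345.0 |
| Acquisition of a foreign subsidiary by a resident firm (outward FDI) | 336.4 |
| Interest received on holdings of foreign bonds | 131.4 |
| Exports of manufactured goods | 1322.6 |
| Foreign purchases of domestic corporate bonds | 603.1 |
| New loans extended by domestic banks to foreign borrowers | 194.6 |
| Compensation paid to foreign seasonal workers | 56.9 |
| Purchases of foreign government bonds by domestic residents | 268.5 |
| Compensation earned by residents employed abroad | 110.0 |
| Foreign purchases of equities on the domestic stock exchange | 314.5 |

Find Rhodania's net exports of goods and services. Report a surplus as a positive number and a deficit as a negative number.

Goods: -345.0 + 1322.6 + 388.5 + 447.1 = 1813.2
Services: -88.1 - 322.6 = -410.7
Trade balance = 1813.2 + (-410.7) = 1402.5
(Excluded from the trade balance — financial account: acquisition of a foreign subsidiary by a resident firm (outward FDI) 336.4, foreign purchases of domestic corporate bonds 603.1, new loans extended by domestic banks to foreign borrowers 194.6, purchases of foreign government bonds by domestic residents 268.5, foreign purchases of equities on the domestic stock exchange 314.5; primary income: interest received on holdings of foreign bonds 131.4, compensation paid to foreign seasonal workers 56.9, compensation earned by residents employed abroad 110.0.)

1402.5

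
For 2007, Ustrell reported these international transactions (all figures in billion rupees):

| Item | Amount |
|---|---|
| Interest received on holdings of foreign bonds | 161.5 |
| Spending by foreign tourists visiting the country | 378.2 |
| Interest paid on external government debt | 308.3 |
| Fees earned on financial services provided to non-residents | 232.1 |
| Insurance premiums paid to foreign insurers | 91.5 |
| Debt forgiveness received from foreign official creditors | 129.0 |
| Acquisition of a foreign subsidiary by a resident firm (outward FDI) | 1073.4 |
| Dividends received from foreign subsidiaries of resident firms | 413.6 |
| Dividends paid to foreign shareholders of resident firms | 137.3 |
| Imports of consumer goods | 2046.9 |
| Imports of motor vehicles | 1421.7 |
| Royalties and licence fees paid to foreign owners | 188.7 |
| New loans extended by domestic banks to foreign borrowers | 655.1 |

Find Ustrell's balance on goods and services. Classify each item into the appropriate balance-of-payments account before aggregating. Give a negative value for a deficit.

-3138.5

Goods: -1421.7 - 2046.9 = -3468.6
Services: -188.7 + 232.1 - 91.5 + 378.2 = 330.1
Trade balance = -3468.6 + 330.1 = -3138.5
(Excluded from the trade balance — primary income: interest received on holdings of foreign bonds 161.5, interest paid on external government debt 308.3, dividends received from foreign subsidiaries of resident firms 413.6, dividends paid to foreign shareholders of resident firms 137.3; capital account: debt forgiveness received from foreign official creditors 129.0; financial account: acquisition of a foreign subsidiary by a resident firm (outward FDI) 1073.4, new loans extended by domestic banks to foreign borrowers 655.1.)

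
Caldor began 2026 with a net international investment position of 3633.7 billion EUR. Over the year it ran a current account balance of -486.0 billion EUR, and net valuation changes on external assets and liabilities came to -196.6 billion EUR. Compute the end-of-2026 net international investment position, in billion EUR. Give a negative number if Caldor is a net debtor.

Change in NIIP = current account + net valuation change = -486.0 + (-196.6) = -682.6
End-of-year NIIP = 3633.7 + (-682.6) = 2951.1

2951.1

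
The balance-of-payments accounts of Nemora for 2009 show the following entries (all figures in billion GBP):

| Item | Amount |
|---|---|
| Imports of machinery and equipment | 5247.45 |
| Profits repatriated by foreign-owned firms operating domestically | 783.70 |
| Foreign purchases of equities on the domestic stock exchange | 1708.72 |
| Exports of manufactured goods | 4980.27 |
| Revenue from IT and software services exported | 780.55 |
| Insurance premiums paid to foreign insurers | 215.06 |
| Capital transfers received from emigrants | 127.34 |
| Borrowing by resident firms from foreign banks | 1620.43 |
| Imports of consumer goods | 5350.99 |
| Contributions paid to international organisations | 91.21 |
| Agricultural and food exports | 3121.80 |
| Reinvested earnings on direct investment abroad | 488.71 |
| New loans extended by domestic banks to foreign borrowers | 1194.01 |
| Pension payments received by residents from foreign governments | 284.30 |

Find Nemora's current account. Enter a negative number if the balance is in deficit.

Goods: 3121.80 - 5247.45 + 4980.27 - 5350.99 = -2496.37
Services: 780.55 - 215.06 = 565.49
Primary income: 488.71 - 783.70 = -294.99
Secondary income: -91.21 + 284.30 = 193.09
Current account = (-2496.37) + 565.49 + (-294.99) + 193.09 = -2032.78
(Excluded from the current account — financial account: foreign purchases of equities on the domestic stock exchange 1708.72, borrowing by resident firms from foreign banks 1620.43, new loans extended by domestic banks to foreign borrowers 1194.01; capital account: capital transfers received from emigrants 127.34.)

-2032.78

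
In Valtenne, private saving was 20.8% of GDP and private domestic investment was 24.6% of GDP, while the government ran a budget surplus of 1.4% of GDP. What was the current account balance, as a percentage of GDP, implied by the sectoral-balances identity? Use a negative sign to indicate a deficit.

By the sectoral-balances identity, CA = (S_private - I) + (T - G).
Private balance = 20.8 - 24.6 = -3.8
Government balance (T - G) = 1.4
CA = -3.8 + 1.4 = -2.4

-2.4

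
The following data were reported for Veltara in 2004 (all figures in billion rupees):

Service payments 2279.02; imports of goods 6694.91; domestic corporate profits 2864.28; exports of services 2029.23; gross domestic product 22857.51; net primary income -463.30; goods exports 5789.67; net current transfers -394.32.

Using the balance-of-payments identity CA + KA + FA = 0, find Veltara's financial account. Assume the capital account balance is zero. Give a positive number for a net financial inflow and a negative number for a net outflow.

2012.65

Goods balance = 5789.67 - 6694.91 = -905.24
Services balance = 2029.23 - 2279.02 = -249.79
Trade balance (goods + services) = -905.24 + (-249.79) = -1155.03
Net primary income = -463.30
Net secondary income = -394.32
Current account = -1155.03 + (-463.30) + (-394.32) = -2012.65
Financial account = -(-2012.65) = 2012.65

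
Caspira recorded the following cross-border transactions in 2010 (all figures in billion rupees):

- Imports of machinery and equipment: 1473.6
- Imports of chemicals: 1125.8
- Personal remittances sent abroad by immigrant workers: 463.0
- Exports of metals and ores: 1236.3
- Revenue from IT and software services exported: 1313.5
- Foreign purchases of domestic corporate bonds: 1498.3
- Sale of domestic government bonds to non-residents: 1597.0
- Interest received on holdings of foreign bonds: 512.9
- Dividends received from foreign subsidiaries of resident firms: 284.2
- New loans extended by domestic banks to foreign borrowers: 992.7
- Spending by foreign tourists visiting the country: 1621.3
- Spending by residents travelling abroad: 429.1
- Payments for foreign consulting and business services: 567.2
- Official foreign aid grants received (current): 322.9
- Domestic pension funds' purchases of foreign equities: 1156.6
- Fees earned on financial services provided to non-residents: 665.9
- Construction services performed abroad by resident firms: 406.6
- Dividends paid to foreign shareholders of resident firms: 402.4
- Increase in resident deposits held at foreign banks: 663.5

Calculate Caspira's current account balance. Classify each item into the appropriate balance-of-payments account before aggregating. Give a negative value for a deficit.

Goods: 1236.3 - 1473.6 - 1125.8 = -1363.1
Services: 406.6 + 665.9 + 1621.3 + 1313.5 - 429.1 - 567.2 = 3011.0
Primary income: -402.4 + 512.9 + 284.2 = 394.7
Secondary income: -463.0 + 322.9 = -140.1
Current account = (-1363.1) + 3011.0 + 394.7 + (-140.1) = 1902.5
(Excluded from the current account — financial account: foreign purchases of domestic corporate bonds 1498.3, sale of domestic government bonds to non-residents 1597.0, new loans extended by domestic banks to foreign borrowers 992.7, domestic pension funds' purchases of foreign equities 1156.6, increase in resident deposits held at foreign banks 663.5.)

1902.5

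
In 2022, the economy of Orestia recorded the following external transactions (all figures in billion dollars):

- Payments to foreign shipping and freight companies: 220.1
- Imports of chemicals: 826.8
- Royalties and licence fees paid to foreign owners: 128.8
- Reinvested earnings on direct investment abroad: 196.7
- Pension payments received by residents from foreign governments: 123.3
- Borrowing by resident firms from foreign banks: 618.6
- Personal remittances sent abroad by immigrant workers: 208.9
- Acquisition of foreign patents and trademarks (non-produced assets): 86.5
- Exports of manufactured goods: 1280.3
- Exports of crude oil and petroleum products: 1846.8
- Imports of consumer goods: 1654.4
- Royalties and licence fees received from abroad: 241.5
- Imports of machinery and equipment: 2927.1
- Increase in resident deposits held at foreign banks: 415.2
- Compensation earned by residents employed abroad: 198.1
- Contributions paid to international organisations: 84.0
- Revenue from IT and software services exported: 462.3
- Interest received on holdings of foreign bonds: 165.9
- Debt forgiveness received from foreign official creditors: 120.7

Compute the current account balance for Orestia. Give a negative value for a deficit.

Goods: 1846.8 - 2927.1 - 826.8 - 1654.4 + 1280.3 = -2281.2
Services: 462.3 - 220.1 + 241.5 - 128.8 = 354.9
Primary income: 165.9 + 198.1 + 196.7 = 560.7
Secondary income: 123.3 - 208.9 - 84.0 = -169.6
Current account = (-2281.2) + 354.9 + 560.7 + (-169.6) = -1535.2
(Excluded from the current account — financial account: borrowing by resident firms from foreign banks 618.6, increase in resident deposits held at foreign banks 415.2; capital account: acquisition of foreign patents and trademarks (non-produced assets) 86.5, debt forgiveness received from foreign official creditors 120.7.)

-1535.2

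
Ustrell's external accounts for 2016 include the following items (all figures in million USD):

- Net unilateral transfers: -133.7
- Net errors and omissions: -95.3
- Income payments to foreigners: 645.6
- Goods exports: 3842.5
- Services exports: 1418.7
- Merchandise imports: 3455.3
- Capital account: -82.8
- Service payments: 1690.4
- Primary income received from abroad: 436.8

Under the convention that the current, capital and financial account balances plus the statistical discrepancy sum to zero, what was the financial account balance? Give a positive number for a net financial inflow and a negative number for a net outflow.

405.1

Goods balance = 3842.5 - 3455.3 = 387.2
Services balance = 1418.7 - 1690.4 = -271.7
Trade balance (goods + services) = 387.2 + (-271.7) = 115.5
Net primary income = 436.8 - 645.6 = -208.8
Net secondary income = -133.7
Current account = 115.5 + (-208.8) + (-133.7) = -227.0
Financial account = -(-227.0 + (-82.8) + (-95.3)) = 405.1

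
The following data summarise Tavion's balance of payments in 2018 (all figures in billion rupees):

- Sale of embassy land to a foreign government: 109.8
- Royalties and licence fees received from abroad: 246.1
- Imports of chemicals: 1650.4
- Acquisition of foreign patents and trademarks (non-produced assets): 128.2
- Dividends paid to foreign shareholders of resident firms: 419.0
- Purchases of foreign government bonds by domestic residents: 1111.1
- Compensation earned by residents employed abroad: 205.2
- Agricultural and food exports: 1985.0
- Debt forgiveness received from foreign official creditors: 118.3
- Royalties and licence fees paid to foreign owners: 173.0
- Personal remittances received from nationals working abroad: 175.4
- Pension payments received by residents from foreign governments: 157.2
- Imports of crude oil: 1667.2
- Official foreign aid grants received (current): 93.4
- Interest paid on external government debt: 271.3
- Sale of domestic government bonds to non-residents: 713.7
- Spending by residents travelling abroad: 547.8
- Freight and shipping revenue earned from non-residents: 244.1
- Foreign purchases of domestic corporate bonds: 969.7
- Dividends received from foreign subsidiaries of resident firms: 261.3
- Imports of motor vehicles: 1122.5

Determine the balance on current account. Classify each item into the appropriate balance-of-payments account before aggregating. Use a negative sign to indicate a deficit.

-2483.5

Goods: 1985.0 - 1122.5 - 1667.2 - 1650.4 = -2455.1
Services: -173.0 + 246.1 - 547.8 + 244.1 = -230.6
Primary income: -419.0 + 205.2 - 271.3 + 261.3 = -223.8
Secondary income: 93.4 + 175.4 + 157.2 = 426.0
Current account = (-2455.1) + (-230.6) + (-223.8) + 426.0 = -2483.5
(Excluded from the current account — capital account: sale of embassy land to a foreign government 109.8, acquisition of foreign patents and trademarks (non-produced assets) 128.2, debt forgiveness received from foreign official creditors 118.3; financial account: purchases of foreign government bonds by domestic residents 1111.1, sale of domestic government bonds to non-residents 713.7, foreign purchases of domestic corporate bonds 969.7.)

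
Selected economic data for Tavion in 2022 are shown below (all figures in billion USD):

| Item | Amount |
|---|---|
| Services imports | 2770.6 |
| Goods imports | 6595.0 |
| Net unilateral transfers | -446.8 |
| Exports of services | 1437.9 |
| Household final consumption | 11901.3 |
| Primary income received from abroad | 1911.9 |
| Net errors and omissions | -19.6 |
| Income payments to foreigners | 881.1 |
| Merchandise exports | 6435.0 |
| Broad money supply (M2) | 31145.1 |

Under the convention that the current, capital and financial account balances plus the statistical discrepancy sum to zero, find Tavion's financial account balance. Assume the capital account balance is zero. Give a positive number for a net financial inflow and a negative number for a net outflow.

928.3

Goods balance = 6435.0 - 6595.0 = -160.0
Services balance = 1437.9 - 2770.6 = -1332.7
Trade balance (goods + services) = -160.0 + (-1332.7) = -1492.7
Net primary income = 1911.9 - 881.1 = 1030.8
Net secondary income = -446.8
Current account = -1492.7 + 1030.8 + (-446.8) = -908.7
Financial account = -(-908.7 + (-19.6)) = 928.3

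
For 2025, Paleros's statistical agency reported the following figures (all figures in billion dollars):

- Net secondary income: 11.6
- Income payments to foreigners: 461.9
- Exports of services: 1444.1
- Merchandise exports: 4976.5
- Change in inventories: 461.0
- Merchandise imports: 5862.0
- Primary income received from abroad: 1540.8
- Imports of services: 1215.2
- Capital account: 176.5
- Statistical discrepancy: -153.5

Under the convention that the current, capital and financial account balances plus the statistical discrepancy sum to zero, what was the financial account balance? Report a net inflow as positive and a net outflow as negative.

-456.9

Goods balance = 4976.5 - 5862.0 = -885.5
Services balance = 1444.1 - 1215.2 = 228.9
Trade balance (goods + services) = -885.5 + 228.9 = -656.6
Net primary income = 1540.8 - 461.9 = 1078.9
Net secondary income = 11.6
Current account = -656.6 + 1078.9 + 11.6 = 433.9
Financial account = -(433.9 + 176.5 + (-153.5)) = -456.9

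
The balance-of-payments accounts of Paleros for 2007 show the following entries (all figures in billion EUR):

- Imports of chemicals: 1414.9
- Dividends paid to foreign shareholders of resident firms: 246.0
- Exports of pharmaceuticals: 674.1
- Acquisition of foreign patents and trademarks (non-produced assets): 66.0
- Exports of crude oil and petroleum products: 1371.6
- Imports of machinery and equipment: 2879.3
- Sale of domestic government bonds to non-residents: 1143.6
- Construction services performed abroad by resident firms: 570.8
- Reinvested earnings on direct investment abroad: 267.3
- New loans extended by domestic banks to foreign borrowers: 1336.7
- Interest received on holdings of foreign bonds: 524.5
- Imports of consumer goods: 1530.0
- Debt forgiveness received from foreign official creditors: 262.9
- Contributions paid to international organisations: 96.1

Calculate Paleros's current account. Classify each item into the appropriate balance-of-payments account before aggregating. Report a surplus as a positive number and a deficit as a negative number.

-2758.0

Goods: 1371.6 - 2879.3 - 1530.0 - 1414.9 + 674.1 = -3778.5
Services: 570.8
Primary income: -246.0 + 524.5 + 267.3 = 545.8
Secondary income: -96.1
Current account = (-3778.5) + 570.8 + 545.8 + (-96.1) = -2758.0
(Excluded from the current account — capital account: acquisition of foreign patents and trademarks (non-produced assets) 66.0, debt forgiveness received from foreign official creditors 262.9; financial account: sale of domestic government bonds to non-residents 1143.6, new loans extended by domestic banks to foreign borrowers 1336.7.)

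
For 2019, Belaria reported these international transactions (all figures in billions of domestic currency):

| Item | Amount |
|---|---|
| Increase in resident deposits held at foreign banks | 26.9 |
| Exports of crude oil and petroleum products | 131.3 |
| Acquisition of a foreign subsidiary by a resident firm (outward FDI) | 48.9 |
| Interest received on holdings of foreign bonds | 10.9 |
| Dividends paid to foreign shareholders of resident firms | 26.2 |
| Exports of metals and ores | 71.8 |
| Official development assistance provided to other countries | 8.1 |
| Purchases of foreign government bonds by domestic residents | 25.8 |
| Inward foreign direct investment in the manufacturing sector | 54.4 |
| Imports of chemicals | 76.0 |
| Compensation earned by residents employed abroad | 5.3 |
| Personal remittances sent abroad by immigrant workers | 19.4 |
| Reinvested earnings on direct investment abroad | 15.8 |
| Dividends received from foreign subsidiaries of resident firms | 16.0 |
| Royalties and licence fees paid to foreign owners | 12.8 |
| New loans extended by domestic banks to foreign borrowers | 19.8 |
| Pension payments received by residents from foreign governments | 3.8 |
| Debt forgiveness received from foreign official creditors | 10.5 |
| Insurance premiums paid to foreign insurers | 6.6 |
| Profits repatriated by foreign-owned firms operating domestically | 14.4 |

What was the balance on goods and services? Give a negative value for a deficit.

Goods: 71.8 + 131.3 - 76.0 = 127.1
Services: -12.8 - 6.6 = -19.4
Trade balance = 127.1 + (-19.4) = 107.7
(Excluded from the trade balance — financial account: increase in resident deposits held at foreign banks 26.9, acquisition of a foreign subsidiary by a resident firm (outward FDI) 48.9, purchases of foreign government bonds by domestic residents 25.8, inward foreign direct investment in the manufacturing sector 54.4, new loans extended by domestic banks to foreign borrowers 19.8; primary income: interest received on holdings of foreign bonds 10.9, dividends paid to foreign shareholders of resident firms 26.2, compensation earned by residents employed abroad 5.3, reinvested earnings on direct investment abroad 15.8, dividends received from foreign subsidiaries of resident firms 16.0, profits repatriated by foreign-owned firms operating domestically 14.4; secondary income: official development assistance provided to other countries 8.1, personal remittances sent abroad by immigrant workers 19.4, pension payments received by residents from foreign governments 3.8; capital account: debt forgiveness received from foreign official creditors 10.5.)

107.7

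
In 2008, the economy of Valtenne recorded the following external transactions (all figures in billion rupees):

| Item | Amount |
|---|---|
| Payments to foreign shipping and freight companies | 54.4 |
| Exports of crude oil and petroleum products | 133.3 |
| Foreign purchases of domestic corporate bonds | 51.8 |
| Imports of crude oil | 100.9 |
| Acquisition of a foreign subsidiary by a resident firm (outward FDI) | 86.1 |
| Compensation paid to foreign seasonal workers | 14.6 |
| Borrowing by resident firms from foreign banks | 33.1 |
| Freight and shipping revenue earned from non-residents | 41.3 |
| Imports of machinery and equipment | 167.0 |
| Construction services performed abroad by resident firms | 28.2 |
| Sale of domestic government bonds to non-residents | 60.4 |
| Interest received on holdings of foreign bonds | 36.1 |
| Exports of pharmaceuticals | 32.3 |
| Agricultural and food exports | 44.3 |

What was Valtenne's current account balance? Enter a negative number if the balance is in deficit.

Goods: -100.9 - 167.0 + 133.3 + 32.3 + 44.3 = -58.0
Services: 28.2 - 54.4 + 41.3 = 15.1
Primary income: -14.6 + 36.1 = 21.5
Current account = (-58.0) + 15.1 + 21.5 = -21.4
(Excluded from the current account — financial account: foreign purchases of domestic corporate bonds 51.8, acquisition of a foreign subsidiary by a resident firm (outward FDI) 86.1, borrowing by resident firms from foreign banks 33.1, sale of domestic government bonds to non-residents 60.4.)

-21.4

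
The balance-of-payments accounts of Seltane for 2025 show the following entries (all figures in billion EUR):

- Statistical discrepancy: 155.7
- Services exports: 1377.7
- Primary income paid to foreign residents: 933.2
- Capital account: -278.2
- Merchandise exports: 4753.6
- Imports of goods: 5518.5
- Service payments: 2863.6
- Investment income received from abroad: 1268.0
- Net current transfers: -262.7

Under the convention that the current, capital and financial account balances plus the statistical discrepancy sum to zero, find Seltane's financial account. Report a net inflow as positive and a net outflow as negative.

2301.2

Goods balance = 4753.6 - 5518.5 = -764.9
Services balance = 1377.7 - 2863.6 = -1485.9
Trade balance (goods + services) = -764.9 + (-1485.9) = -2250.8
Net primary income = 1268.0 - 933.2 = 334.8
Net secondary income = -262.7
Current account = -2250.8 + 334.8 + (-262.7) = -2178.7
Financial account = -(-2178.7 + (-278.2) + 155.7) = 2301.2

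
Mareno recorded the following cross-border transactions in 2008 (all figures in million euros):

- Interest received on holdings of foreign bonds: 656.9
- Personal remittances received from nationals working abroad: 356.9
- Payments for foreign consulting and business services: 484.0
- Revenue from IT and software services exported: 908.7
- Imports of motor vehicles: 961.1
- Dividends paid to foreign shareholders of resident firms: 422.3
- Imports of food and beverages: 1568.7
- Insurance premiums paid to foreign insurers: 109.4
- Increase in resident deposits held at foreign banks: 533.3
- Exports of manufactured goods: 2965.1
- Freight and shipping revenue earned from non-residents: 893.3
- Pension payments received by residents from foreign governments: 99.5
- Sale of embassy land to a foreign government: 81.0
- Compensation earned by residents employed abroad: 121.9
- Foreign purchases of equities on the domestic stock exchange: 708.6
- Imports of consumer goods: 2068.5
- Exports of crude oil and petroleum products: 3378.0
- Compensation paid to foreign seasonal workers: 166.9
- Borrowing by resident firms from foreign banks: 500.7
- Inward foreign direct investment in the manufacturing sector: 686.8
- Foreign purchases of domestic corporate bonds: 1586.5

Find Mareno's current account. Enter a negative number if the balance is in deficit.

3599.4

Goods: -2068.5 - 961.1 - 1568.7 + 3378.0 + 2965.1 = 1744.8
Services: -484.0 - 109.4 + 908.7 + 893.3 = 1208.6
Primary income: 121.9 + 656.9 - 166.9 - 422.3 = 189.6
Secondary income: 99.5 + 356.9 = 456.4
Current account = 1744.8 + 1208.6 + 189.6 + 456.4 = 3599.4
(Excluded from the current account — financial account: increase in resident deposits held at foreign banks 533.3, foreign purchases of equities on the domestic stock exchange 708.6, borrowing by resident firms from foreign banks 500.7, inward foreign direct investment in the manufacturing sector 686.8, foreign purchases of domestic corporate bonds 1586.5; capital account: sale of embassy land to a foreign government 81.0.)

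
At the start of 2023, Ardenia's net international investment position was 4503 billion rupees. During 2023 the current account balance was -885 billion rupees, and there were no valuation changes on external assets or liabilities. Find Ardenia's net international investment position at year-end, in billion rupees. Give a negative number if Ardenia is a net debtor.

With no valuation effects, change in NIIP = current account = -885
End-of-year NIIP = 4503 + (-885) = 3618

3618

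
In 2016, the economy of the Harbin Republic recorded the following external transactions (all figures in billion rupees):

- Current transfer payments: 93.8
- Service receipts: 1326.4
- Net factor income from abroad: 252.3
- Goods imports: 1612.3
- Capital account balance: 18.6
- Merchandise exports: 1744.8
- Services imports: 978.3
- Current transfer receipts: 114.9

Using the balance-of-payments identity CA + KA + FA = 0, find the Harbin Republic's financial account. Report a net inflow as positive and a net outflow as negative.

Goods balance = 1744.8 - 1612.3 = 132.5
Services balance = 1326.4 - 978.3 = 348.1
Trade balance (goods + services) = 132.5 + 348.1 = 480.6
Net primary income = 252.3
Net secondary income = 114.9 - 93.8 = 21.1
Current account = 480.6 + 252.3 + 21.1 = 754.0
Financial account = -(754.0 + 18.6) = -772.6

-772.6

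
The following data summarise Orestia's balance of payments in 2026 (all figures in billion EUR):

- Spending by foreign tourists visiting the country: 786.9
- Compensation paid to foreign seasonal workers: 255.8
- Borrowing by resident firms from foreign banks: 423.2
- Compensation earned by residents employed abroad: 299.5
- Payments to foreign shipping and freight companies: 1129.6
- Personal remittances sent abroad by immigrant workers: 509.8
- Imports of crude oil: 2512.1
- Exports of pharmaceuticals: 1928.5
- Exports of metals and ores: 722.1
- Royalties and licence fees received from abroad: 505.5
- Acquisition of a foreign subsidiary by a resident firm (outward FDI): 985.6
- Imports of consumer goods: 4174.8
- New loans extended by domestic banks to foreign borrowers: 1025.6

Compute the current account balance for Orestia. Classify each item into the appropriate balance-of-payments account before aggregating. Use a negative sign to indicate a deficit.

-4339.6

Goods: 1928.5 - 2512.1 - 4174.8 + 722.1 = -4036.3
Services: -1129.6 + 786.9 + 505.5 = 162.8
Primary income: -255.8 + 299.5 = 43.7
Secondary income: -509.8
Current account = (-4036.3) + 162.8 + 43.7 + (-509.8) = -4339.6
(Excluded from the current account — financial account: borrowing by resident firms from foreign banks 423.2, acquisition of a foreign subsidiary by a resident firm (outward FDI) 985.6, new loans extended by domestic banks to foreign borrowers 1025.6.)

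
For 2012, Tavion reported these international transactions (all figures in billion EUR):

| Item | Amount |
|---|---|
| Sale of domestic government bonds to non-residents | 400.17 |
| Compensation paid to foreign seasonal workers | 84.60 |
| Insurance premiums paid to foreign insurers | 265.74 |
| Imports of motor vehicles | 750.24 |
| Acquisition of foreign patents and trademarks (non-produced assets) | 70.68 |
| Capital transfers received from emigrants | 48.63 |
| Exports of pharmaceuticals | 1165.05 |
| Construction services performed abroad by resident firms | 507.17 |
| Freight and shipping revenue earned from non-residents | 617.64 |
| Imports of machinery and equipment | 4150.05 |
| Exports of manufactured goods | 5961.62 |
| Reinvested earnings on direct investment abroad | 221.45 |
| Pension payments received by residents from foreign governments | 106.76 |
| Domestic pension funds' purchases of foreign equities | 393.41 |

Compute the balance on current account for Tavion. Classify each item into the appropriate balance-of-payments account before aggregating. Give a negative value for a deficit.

Goods: 5961.62 - 750.24 + 1165.05 - 4150.05 = 2226.38
Services: 617.64 + 507.17 - 265.74 = 859.07
Primary income: 221.45 - 84.60 = 136.85
Secondary income: 106.76
Current account = 2226.38 + 859.07 + 136.85 + 106.76 = 3329.06
(Excluded from the current account — financial account: sale of domestic government bonds to non-residents 400.17, domestic pension funds' purchases of foreign equities 393.41; capital account: acquisition of foreign patents and trademarks (non-produced assets) 70.68, capital transfers received from emigrants 48.63.)

3329.06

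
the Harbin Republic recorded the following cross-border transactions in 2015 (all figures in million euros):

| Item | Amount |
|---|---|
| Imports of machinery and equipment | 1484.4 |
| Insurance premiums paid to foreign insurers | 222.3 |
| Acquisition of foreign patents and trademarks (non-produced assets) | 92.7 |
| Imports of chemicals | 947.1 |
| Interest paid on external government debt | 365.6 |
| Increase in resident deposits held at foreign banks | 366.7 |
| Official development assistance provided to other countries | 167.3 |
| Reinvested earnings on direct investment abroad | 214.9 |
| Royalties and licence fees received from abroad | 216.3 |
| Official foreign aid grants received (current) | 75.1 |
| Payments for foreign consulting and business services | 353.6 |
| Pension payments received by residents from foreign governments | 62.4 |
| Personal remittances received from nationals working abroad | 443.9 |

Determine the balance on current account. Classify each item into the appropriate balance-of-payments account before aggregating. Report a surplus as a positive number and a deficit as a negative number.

Goods: -1484.4 - 947.1 = -2431.5
Services: -222.3 - 353.6 + 216.3 = -359.6
Primary income: -365.6 + 214.9 = -150.7
Secondary income: 443.9 + 75.1 - 167.3 + 62.4 = 414.1
Current account = (-2431.5) + (-359.6) + (-150.7) + 414.1 = -2527.7
(Excluded from the current account — capital account: acquisition of foreign patents and trademarks (non-produced assets) 92.7; financial account: increase in resident deposits held at foreign banks 366.7.)

-2527.7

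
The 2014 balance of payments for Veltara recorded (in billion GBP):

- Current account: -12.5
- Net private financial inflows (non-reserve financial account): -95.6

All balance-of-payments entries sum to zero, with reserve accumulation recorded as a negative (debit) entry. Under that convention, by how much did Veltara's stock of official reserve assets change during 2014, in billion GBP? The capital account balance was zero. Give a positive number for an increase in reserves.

-108.1

Official reserve transactions balance = -((-12.5) + (-95.6)) = 108.1
An accumulation of reserves is recorded as a debit (negative entry), so the change in the stock of reserves is the negative of that balance.
Change in official reserves = -(108.1) = -108.1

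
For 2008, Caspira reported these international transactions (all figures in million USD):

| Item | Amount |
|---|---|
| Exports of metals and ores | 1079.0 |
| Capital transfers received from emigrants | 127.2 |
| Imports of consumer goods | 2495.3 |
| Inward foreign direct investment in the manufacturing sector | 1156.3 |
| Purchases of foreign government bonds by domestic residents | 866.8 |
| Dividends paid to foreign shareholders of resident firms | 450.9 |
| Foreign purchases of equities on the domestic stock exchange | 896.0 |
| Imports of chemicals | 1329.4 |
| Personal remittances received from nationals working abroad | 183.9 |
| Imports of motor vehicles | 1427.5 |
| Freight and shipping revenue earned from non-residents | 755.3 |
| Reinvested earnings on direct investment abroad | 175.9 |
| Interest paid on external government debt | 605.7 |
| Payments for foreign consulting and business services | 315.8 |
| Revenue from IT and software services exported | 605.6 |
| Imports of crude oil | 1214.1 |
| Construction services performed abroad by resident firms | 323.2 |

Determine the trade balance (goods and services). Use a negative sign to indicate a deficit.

Goods: 1079.0 - 1214.1 - 2495.3 - 1329.4 - 1427.5 = -5387.3
Services: 323.2 + 755.3 + 605.6 - 315.8 = 1368.3
Trade balance = -5387.3 + 1368.3 = -4019.0
(Excluded from the trade balance — capital account: capital transfers received from emigrants 127.2; financial account: inward foreign direct investment in the manufacturing sector 1156.3, purchases of foreign government bonds by domestic residents 866.8, foreign purchases of equities on the domestic stock exchange 896.0; primary income: dividends paid to foreign shareholders of resident firms 450.9, reinvested earnings on direct investment abroad 175.9, interest paid on external government debt 605.7; secondary income: personal remittances received from nationals working abroad 183.9.)

-4019.0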